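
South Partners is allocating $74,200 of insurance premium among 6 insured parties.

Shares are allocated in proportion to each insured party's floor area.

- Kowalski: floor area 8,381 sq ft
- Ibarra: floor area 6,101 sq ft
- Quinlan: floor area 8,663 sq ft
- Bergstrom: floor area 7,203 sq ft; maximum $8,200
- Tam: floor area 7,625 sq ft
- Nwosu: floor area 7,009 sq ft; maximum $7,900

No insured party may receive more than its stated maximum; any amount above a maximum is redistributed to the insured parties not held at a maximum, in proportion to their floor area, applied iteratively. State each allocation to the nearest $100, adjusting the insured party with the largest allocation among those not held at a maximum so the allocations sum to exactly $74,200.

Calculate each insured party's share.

Total floor area = 44,982.
Proportional shares (ignoring caps): Kowalski 13,824.87; Ibarra 10,063.90; Quinlan 14,290.04; Bergstrom 11,881.70; Tam 12,577.81; Nwosu 11,561.69.
Cap binds for Bergstrom ($8,200), Nwosu ($7,900); residual $58,100 reallocated over remaining floor area 30,770.
Remaining shares: Kowalski 15,825.03 → $15,800; Ibarra 11,519.93 → $11,500; Quinlan 16,357.50 → $16,400; Tam 14,397.55 → $14,400.

Kowalski: $15,800; Ibarra: $11,500; Quinlan: $16,400; Bergstrom: $8,200; Tam: $14,400; Nwosu: $7,900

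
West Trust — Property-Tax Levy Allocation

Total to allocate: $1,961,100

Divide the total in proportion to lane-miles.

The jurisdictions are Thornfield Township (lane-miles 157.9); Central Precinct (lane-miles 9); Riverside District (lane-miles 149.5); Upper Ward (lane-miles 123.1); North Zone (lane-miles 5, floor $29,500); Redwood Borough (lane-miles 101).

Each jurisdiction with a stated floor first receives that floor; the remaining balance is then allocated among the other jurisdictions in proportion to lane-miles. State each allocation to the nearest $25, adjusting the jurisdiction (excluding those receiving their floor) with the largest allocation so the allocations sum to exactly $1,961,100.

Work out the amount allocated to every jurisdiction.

Thornfield Township: $564,275; Central Precinct: $32,175; Riverside District: $534,275; Upper Ward: $439,925; North Zone: $29,500; Redwood Borough: $360,950

Guaranteed amounts: North Zone $29,500. Balance $1,931,600.
Balance split over remaining lane-miles 540.5: Thornfield Township 564,291.66 → $564,300; Central Precinct 32,163.55 → $32,175; Riverside District 534,272.34 → $534,275; Upper Ward 439,925.92 → $439,925; Redwood Borough 360,946.53 → $360,950.
Rounding difference −$25 applied to Thornfield Township → $564,275.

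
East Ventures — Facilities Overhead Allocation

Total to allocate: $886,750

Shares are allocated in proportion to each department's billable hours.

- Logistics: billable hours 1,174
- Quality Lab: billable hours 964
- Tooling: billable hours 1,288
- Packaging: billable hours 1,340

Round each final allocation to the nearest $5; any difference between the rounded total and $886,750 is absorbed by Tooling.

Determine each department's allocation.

Logistics: $218,430; Quality Lab: $179,360; Tooling: $239,645; Packaging: $249,315

Combined billable hours = 4,766.
Unrounded shares: Logistics 1,174/4,766 × $886,750 = 218,431.49; Quality Lab 964/4,766 × $886,750 = 179,359.42; Tooling 1,288/4,766 × $886,750 = 239,642.05; Packaging 1,340/4,766 × $886,750 = 249,317.04.
Rounded to nearest $5: Logistics $218,430; Quality Lab $179,360; Tooling $239,640; Packaging $249,315. Sum = $886,745.
Difference $886,750 − $886,745 = +$5 applied to Tooling: Tooling becomes $239,645.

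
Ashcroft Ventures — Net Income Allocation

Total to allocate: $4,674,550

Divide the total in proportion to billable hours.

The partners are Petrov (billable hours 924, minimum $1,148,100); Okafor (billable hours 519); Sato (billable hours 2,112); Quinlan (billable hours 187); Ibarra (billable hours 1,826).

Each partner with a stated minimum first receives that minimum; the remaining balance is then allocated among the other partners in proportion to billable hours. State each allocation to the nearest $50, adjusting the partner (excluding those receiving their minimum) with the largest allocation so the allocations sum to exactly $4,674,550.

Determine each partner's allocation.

Petrov: $1,148,100; Okafor: $394,100; Sato: $1,603,750; Quinlan: $142,000; Ibarra: $1,386,600

Minimums first: Petrov $1,148,100. Remaining pool $3,526,450.
Remaining pool split over remaining billable hours 4,644: Okafor 394,105.85 → $394,100; Sato 1,603,760.21 → $1,603,750; Quinlan 141,999.60 → $142,000; Ibarra 1,386,584.35 → $1,386,600.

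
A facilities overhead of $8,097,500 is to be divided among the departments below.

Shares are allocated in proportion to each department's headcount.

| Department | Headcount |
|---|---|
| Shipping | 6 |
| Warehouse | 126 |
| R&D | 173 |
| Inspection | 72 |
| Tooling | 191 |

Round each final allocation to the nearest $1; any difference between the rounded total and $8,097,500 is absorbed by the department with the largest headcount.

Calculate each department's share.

Shipping: $85,537; Warehouse: $1,796,276; R&D: $2,466,316; Inspection: $1,026,444; Tooling: $2,722,927

Sum of headcount: 6 + 126 + 173 + 72 + 191 = 568.
Proportional shares: Shipping 85,536.97; Warehouse 1,796,276.41; R&D 2,466,316.02; Inspection 1,026,443.66; Tooling 2,722,926.94.
After rounding ($1): Shipping $85,537; Warehouse $1,796,276; R&D $2,466,316; Inspection $1,026,444; Tooling $2,722,927. Sum = $8,097,500.
Rounded total matches; no reconciliation needed.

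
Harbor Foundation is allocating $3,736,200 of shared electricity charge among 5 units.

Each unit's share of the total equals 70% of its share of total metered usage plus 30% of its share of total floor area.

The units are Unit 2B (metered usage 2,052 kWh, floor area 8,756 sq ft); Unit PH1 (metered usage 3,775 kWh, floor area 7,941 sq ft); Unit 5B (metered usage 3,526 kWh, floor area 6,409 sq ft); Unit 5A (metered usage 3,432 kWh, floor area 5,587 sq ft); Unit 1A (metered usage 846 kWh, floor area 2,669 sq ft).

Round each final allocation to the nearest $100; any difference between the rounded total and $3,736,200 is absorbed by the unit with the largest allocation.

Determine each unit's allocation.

Unit 2B: $706,600 · Unit PH1: $1,008,100 · Unit 5B: $905,600 · Unit 5A: $858,200 · Unit 1A: $257,700

Totals — metered usage 13,631, floor area 31,362.
Blended shares (70% metered usage + 30% floor area): Unit 2B 0.1891; Unit PH1 0.2698; Unit 5B 0.2424; Unit 5A 0.2297; Unit 1A 0.0690.
Unrounded shares: Unit 2B 706,645.67; Unit PH1 1,008,104.99; Unit 5B 905,577.29; Unit 5A 858,163.97; Unit 1A 257,708.08.
At nearest $100: Unit 2B $706,600; Unit PH1 $1,008,100; Unit 5B $905,600; Unit 5A $858,200; Unit 1A $257,700. Sum = $3,736,200.
Rounded total matches; no reconciliation needed.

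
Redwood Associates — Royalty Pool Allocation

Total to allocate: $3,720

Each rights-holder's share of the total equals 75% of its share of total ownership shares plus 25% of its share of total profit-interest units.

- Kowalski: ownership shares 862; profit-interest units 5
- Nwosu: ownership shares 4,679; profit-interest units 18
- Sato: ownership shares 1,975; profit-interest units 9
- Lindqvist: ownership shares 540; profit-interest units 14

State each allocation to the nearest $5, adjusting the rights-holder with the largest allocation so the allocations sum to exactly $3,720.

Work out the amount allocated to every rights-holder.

Kowalski: $400 · Nwosu: $1,985 · Sato: $865 · Lindqvist: $470

Ownership shares total 8,056; profit-interest units total 46.
Blended shares (75% ownership shares + 25% profit-interest units): Kowalski 0.1074; Nwosu 0.5334; Sato 0.2328; Lindqvist 0.1264.
Raw shares: Kowalski 399.62; Nwosu 1,984.37; Sato 865.95; Lindqvist 470.06.
After rounding ($5): Kowalski $400; Nwosu $1,985; Sato $865; Lindqvist $470. Sum = $3,720.
No rounding difference to absorb.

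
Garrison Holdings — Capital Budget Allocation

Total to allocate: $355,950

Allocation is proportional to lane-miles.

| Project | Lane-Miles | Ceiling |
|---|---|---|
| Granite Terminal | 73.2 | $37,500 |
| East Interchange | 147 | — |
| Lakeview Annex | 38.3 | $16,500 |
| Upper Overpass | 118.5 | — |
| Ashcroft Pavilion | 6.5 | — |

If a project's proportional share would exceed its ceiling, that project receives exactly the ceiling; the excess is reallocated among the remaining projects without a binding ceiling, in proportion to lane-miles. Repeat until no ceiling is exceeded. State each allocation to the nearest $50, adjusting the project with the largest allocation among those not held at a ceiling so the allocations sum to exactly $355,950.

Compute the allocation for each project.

Granite Terminal: $37,500; East Interchange: $163,200; Lakeview Annex: $16,500; Upper Overpass: $131,550; Ashcroft Pavilion: $7,200

Total lane-miles = 383.5.
Proportional shares (ignoring caps): Granite Terminal 67,941.43; East Interchange 136,439.77; Lakeview Annex 35,548.59; Upper Overpass 109,987.16; Ashcroft Pavilion 6,033.05.
Cap binds for Granite Terminal ($37,500), Lakeview Annex ($16,500); remaining pool $301,950 reallocated over remaining lane-miles 272.
Redistributed shares: East Interchange 163,186.21 → $163,200; Upper Overpass 131,548.07 → $131,550; Ashcroft Pavilion 7,215.72 → $7,200.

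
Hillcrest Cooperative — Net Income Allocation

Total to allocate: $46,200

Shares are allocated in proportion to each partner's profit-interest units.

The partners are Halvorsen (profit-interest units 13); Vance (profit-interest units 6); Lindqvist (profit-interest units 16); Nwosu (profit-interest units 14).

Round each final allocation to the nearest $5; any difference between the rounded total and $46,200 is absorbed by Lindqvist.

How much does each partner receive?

Profit-interest units total: 49.
Proportional shares: Halvorsen 13/49 × $46,200 = 12,257.14; Vance 6/49 × $46,200 = 5,657.14; Lindqvist 16/49 × $46,200 = 15,085.71; Nwosu 14/49 × $46,200 = 13,200.00.
Rounded to nearest $5: Halvorsen $12,255; Vance $5,655; Lindqvist $15,085; Nwosu $13,200. Sum = $46,195.
Difference $46,200 − $46,195 = +$5 applied to Lindqvist: Lindqvist becomes $15,090.

Halvorsen: $12,255 | Vance: $5,655 | Lindqvist: $15,090 | Nwosu: $13,200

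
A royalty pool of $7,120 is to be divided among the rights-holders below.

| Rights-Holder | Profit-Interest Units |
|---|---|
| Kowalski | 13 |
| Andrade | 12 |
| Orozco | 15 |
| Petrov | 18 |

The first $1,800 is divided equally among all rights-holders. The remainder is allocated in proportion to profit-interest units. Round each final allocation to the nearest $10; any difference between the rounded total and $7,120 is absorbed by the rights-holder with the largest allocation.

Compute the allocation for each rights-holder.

First tranche $1,800 split equally: $450 each.
Remainder $5,320 by profit-interest units (total 58): Kowalski 1,192.41 → $1,190; Andrade 1,100.69 → $1,100; Orozco 1,375.86 → $1,380; Petrov 1,651.03 → $1,650.
Totals: Kowalski $450 + $1,190 = $1,640; Andrade $450 + $1,100 = $1,550; Orozco $450 + $1,380 = $1,830; Petrov $450 + $1,650 = $2,100.

Kowalski: $1,640 · Andrade: $1,550 · Orozco: $1,830 · Petrov: $2,100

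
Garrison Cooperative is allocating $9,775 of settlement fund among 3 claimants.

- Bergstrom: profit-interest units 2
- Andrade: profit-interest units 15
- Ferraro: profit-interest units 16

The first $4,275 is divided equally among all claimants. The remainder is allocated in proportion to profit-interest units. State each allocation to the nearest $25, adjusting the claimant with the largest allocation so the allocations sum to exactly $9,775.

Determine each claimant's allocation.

Equal tier: $4,275 ÷ 3 = $1,425 apiece.
Remainder $5,500 by profit-interest units (total 33): Bergstrom 333.33 → $325; Andrade 2,500.00 → $2,500; Ferraro 2,666.67 → $2,675.
Totals: Bergstrom $1,425 + $325 = $1,750; Andrade $1,425 + $2,500 = $3,925; Ferraro $1,425 + $2,675 = $4,100.

Bergstrom: $1,750; Andrade: $3,925; Ferraro: $4,100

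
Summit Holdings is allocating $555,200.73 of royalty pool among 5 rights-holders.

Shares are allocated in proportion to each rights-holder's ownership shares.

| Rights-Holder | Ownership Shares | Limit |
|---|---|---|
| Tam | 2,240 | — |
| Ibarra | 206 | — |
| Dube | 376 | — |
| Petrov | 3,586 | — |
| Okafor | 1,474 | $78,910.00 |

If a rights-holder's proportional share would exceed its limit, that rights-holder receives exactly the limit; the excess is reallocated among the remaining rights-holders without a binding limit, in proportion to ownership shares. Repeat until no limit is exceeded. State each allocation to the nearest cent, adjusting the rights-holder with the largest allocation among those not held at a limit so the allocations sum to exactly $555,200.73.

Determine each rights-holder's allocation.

Ownership shares total: 7,882.
Unconstrained shares: Tam 157,783.5112; Ibarra 14,510.4479; Dube 26,485.0894; Petrov 252,594.4960; Okafor 103,827.1855.
Cap binds for Okafor ($78,910.00); balance $476,290.73 reallocated over remaining ownership shares 6,408.
Redistributed shares: Tam 166,493.6385 → $166,493.64; Ibarra 15,311.4685 → $15,311.47; Dube 27,947.1465 → $27,947.15; Petrov 266,538.4766 → $266,538.48.
Rounding difference −$0.01 applied to Petrov → $266,538.47.

Tam: $166,493.64 · Ibarra: $15,311.47 · Dube: $27,947.15 · Petrov: $266,538.47 · Okafor: $78,910.00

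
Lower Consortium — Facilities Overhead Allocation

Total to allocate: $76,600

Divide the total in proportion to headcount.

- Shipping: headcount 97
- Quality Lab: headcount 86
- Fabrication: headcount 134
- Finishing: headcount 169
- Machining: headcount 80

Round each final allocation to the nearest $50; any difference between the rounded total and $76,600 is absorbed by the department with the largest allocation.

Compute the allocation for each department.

Shipping: $13,150 · Quality Lab: $11,650 · Fabrication: $18,150 · Finishing: $22,800 · Machining: $10,850

Headcount total: 566.
Raw shares: Shipping 97/566 × $76,600 = 13,127.56; Quality Lab 86/566 × $76,600 = 11,638.87; Fabrication 134/566 × $76,600 = 18,134.98; Finishing 169/566 × $76,600 = 22,871.73; Machining 80/566 × $76,600 = 10,826.86.
After rounding ($50): Shipping $13,150; Quality Lab $11,650; Fabrication $18,150; Finishing $22,850; Machining $10,850. Sum = $76,650.
Difference $76,600 − $76,650 = −$50 applied to largest allocation (Finishing): Finishing becomes $22,800.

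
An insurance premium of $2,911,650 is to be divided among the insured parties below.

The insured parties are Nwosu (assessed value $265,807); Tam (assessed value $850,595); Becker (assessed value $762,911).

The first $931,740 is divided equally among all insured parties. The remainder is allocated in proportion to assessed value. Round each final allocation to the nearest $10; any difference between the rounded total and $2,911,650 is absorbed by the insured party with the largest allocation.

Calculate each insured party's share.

Nwosu: $590,620 | Tam: $1,206,700 | Becker: $1,114,330

Equal tier: $931,740 ÷ 3 = $310,580 apiece.
Remainder $1,979,910 by assessed value (total 1,879,313): Nwosu 280,035.28 → $280,040; Tam 896,126.16 → $896,130; Becker 803,748.56 → $803,750.
Rounding difference −$10 on remainder applied to Tam.
Totals: Nwosu $310,580 + $280,040 = $590,620; Tam $310,580 + $896,120 = $1,206,700; Becker $310,580 + $803,750 = $1,114,330.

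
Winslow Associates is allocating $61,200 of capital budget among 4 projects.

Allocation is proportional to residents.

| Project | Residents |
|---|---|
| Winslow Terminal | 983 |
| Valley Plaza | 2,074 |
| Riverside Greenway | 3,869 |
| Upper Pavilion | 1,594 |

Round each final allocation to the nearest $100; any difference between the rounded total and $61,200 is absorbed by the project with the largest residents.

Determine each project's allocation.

Winslow Terminal: $7,100; Valley Plaza: $14,900; Riverside Greenway: $27,800; Upper Pavilion: $11,400

Total residents = 983 + 2,074 + 3,869 + 1,594 = 8,520.
Proportional shares: Winslow Terminal 7,060.99; Valley Plaza 14,897.75; Riverside Greenway 27,791.41; Upper Pavilion 11,449.86.
Rounded to nearest $100: Winslow Terminal $7,100; Valley Plaza $14,900; Riverside Greenway $27,800; Upper Pavilion $11,400. Sum = $61,200.
Rounded total matches; no reconciliation needed.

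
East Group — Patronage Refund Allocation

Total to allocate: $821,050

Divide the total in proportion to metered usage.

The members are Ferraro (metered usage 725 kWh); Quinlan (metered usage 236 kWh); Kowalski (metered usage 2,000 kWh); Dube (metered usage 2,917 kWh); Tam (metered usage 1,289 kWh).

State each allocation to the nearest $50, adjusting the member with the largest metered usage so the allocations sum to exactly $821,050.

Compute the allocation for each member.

Ferraro: $83,050; Quinlan: $27,050; Kowalski: $229,100; Dube: $334,200; Tam: $147,650

Total metered usage = 725 + 236 + 2,000 + 2,917 + 1,289 = 7,167.
Proportional shares: Ferraro 83,055.85; Quinlan 27,036.11; Kowalski 229,119.58; Dube 334,170.90; Tam 147,667.57.
Rounded to nearest $50: Ferraro $83,050; Quinlan $27,050; Kowalski $229,100; Dube $334,150; Tam $147,650. Sum = $821,000.
Difference $821,050 − $821,000 = +$50 applied to largest metered usage (Dube): Dube becomes $334,200.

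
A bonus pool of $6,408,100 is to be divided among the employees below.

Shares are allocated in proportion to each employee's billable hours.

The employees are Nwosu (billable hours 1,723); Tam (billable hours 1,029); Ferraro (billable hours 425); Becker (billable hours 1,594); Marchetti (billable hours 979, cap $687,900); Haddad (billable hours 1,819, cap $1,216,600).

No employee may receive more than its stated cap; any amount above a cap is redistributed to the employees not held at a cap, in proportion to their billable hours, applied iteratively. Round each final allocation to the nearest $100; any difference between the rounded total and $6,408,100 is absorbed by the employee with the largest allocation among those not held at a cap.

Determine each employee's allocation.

Billable hours total: 7,569.
Pro-rata shares before constraints: Nwosu 1,458,733.82; Tam 871,176.50; Ferraro 359,815.37; Becker 1,349,519.28; Marchetti 828,845.28; Haddad 1,540,009.76.
Capped: Marchetti ($687,900), Haddad ($1,216,600); residual $4,503,600 reallocated over remaining billable hours 4,771.
Remaining shares: Nwosu 1,626,431.10 → $1,626,400; Tam 971,327.69 → $971,300; Ferraro 401,180.05 → $401,200; Becker 1,504,661.16 → $1,504,700.

Nwosu: $1,626,400; Tam: $971,300; Ferraro: $401,200; Becker: $1,504,700; Marchetti: $687,900; Haddad: $1,216,600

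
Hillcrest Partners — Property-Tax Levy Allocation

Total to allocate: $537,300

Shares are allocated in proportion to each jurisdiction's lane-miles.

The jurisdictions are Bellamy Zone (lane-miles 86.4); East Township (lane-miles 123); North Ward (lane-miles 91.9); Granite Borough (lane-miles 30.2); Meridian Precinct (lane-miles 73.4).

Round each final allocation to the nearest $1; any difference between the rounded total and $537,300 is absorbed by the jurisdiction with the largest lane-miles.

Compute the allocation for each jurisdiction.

Bellamy Zone: $114,652 | East Township: $163,221 | North Ward: $121,951 | Granite Borough: $40,075 | Meridian Precinct: $97,401

Total lane-miles = 404.9.
Pro-rata amounts: Bellamy Zone 86.4/404.9 × $537,300 = 114,652.31; East Township 123/404.9 × $537,300 = 163,220.30; North Ward 91.9/404.9 × $537,300 = 121,950.78; Granite Borough 30.2/404.9 × $537,300 = 40,075.23; Meridian Precinct 73.4/404.9 × $537,300 = 97,401.38.
Rounded to nearest $1: Bellamy Zone $114,652; East Township $163,220; North Ward $121,951; Granite Borough $40,075; Meridian Precinct $97,401. Sum = $537,299.
Difference $537,300 − $537,299 = +$1 applied to largest lane-miles (East Township): East Township becomes $163,221.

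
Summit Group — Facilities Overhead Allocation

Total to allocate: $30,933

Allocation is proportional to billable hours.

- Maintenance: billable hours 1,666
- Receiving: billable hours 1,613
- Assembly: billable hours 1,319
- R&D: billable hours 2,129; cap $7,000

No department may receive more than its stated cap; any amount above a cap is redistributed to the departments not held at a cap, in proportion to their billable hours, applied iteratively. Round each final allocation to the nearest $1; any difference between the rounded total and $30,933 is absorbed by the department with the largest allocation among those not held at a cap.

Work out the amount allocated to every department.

Maintenance: $8,671 · Receiving: $8,396 · Assembly: $6,866 · R&D: $7,000

Sum of billable hours: 6,727.
Unconstrained shares: Maintenance 7,660.83; Receiving 7,417.11; Assembly 6,065.20; R&D 9,789.86.
Cap binds for R&D ($7,000); residual $23,933 reallocated over remaining billable hours 4,598.
Redistributed shares: Maintenance 8,671.68 → $8,672; Receiving 8,395.81 → $8,396; Assembly 6,865.51 → $6,866.
Rounding difference −$1 applied to Maintenance → $8,671.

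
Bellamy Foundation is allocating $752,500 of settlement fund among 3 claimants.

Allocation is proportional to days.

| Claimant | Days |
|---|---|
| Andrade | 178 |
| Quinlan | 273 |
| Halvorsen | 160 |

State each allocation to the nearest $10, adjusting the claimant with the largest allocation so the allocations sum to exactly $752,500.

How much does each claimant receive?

Andrade: $219,220 | Quinlan: $336,230 | Halvorsen: $197,050

Sum of days: 611.
Raw shares: Andrade 178/611 × $752,500 = 219,222.59; Quinlan 273/611 × $752,500 = 336,223.40; Halvorsen 160/611 × $752,500 = 197,054.01.
After rounding ($10): Andrade $219,220; Quinlan $336,220; Halvorsen $197,050. Sum = $752,490.
Difference $752,500 − $752,490 = +$10 applied to largest allocation (Quinlan): Quinlan becomes $336,230.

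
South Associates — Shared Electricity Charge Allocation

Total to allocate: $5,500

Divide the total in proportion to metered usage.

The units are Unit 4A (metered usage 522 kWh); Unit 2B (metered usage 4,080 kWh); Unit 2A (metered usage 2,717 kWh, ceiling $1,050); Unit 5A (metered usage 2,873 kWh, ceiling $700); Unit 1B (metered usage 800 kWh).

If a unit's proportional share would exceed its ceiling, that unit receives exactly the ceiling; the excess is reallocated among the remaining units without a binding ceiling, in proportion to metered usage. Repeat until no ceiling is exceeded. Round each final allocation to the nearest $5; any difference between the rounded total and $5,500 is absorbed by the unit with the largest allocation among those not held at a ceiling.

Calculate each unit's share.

Unit 4A: $360; Unit 2B: $2,835; Unit 2A: $1,050; Unit 5A: $700; Unit 1B: $555

Sum of metered usage: 10,992.
Pro-rata shares before constraints: Unit 4A 261.19; Unit 2B 2,041.48; Unit 2A 1,359.49; Unit 5A 1,437.55; Unit 1B 400.29.
Cap binds for Unit 2A ($1,050), Unit 5A ($700); residual $3,750 reallocated over remaining metered usage 5,402.
Shares after redistribution: Unit 4A 362.37 → $360; Unit 2B 2,832.28 → $2,830; Unit 1B 555.35 → $555.
Rounding difference +$5 applied to Unit 2B → $2,835.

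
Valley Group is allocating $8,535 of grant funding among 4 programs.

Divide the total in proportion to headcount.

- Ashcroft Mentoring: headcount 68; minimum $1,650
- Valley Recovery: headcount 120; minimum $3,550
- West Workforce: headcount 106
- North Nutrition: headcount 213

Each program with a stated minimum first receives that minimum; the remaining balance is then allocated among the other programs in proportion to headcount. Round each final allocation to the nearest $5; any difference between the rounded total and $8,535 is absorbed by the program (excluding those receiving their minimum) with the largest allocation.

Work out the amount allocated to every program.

Ashcroft Mentoring: $1,650 · Valley Recovery: $3,550 · West Workforce: $1,110 · North Nutrition: $2,225

Minimums first: Ashcroft Mentoring $1,650; Valley Recovery $3,550. Remaining pool $3,335.
Remaining pool split over remaining headcount 319: West Workforce 1,108.18 → $1,110; North Nutrition 2,226.82 → $2,225.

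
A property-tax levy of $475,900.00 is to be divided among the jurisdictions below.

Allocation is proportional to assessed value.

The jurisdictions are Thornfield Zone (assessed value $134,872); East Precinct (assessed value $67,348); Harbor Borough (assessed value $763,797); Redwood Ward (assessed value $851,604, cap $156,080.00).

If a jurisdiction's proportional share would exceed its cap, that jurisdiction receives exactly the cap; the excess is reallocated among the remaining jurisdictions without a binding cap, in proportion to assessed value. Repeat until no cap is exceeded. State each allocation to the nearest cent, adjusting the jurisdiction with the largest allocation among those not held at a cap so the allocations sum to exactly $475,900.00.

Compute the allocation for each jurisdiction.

Combined assessed value = 1,817,621.
Proportional shares (ignoring caps): Thornfield Zone 35,312.9639; East Precinct 17,633.4413; Harbor Borough 199,981.7301; Redwood Ward 222,971.8647.
Cap binds for Redwood Ward ($156,080.00); balance $319,820.00 reallocated over remaining assessed value 966,017.
Shares after redistribution: Thornfield Zone 44,652.1780 → $44,652.18; East Precinct 22,296.9548 → $22,296.95; Harbor Borough 252,870.8672 → $252,870.87.

Thornfield Zone: $44,652.18 | East Precinct: $22,296.95 | Harbor Borough: $252,870.87 | Redwood Ward: $156,080.00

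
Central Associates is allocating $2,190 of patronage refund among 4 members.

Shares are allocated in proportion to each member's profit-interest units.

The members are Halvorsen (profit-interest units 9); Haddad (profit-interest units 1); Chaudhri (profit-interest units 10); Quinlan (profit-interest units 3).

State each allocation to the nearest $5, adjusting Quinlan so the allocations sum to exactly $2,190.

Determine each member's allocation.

Sum of profit-interest units: 23.
Pro-rata amounts: Halvorsen 9/23 × $2,190 = 856.96; Haddad 1/23 × $2,190 = 95.22; Chaudhri 10/23 × $2,190 = 952.17; Quinlan 3/23 × $2,190 = 285.65.
Rounded to nearest $5: Halvorsen $855; Haddad $95; Chaudhri $950; Quinlan $285. Sum = $2,185.
Difference $2,190 − $2,185 = +$5 applied to Quinlan: Quinlan becomes $290.

Halvorsen: $855 | Haddad: $95 | Chaudhri: $950 | Quinlan: $290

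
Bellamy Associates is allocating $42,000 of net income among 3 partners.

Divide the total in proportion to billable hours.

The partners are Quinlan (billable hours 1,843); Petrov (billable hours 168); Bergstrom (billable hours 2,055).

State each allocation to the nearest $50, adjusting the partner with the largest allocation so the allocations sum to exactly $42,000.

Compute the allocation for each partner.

Total billable hours = 4,066.
Unrounded shares: Quinlan 1,843/4,066 × $42,000 = 19,037.38; Petrov 168/4,066 × $42,000 = 1,735.37; Bergstrom 2,055/4,066 × $42,000 = 21,227.25.
Rounded to nearest $50: Quinlan $19,050; Petrov $1,750; Bergstrom $21,250. Sum = $42,050.
Difference $42,000 − $42,050 = −$50 applied to largest allocation (Bergstrom): Bergstrom becomes $21,200.

Quinlan: $19,050 | Petrov: $1,750 | Bergstrom: $21,200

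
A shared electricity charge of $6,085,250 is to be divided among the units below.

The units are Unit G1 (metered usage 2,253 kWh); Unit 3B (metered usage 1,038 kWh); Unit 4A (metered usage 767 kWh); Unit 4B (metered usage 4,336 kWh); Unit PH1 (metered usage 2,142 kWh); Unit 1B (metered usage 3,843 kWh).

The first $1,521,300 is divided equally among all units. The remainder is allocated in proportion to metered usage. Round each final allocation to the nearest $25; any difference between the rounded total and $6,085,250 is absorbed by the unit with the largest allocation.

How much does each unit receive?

Equal tier: $1,521,300 ÷ 6 = $253,550 apiece.
Remainder $4,563,950 by metered usage (total 14,379): Unit G1 715,110.88 → $715,100; Unit 3B 329,465.20 → $329,475; Unit 4A 243,448.76 → $243,450; Unit 4B 1,376,263.11 → $1,376,275; Unit PH1 679,879.05 → $679,875; Unit 1B 1,219,783.01 → $1,219,775.
Totals: Unit G1 $253,550 + $715,100 = $968,650; Unit 3B $253,550 + $329,475 = $583,025; Unit 4A $253,550 + $243,450 = $497,000; Unit 4B $253,550 + $1,376,275 = $1,629,825; Unit PH1 $253,550 + $679,875 = $933,425; Unit 1B $253,550 + $1,219,775 = $1,473,325.

Unit G1: $968,650; Unit 3B: $583,025; Unit 4A: $497,000; Unit 4B: $1,629,825; Unit PH1: $933,425; Unit 1B: $1,473,325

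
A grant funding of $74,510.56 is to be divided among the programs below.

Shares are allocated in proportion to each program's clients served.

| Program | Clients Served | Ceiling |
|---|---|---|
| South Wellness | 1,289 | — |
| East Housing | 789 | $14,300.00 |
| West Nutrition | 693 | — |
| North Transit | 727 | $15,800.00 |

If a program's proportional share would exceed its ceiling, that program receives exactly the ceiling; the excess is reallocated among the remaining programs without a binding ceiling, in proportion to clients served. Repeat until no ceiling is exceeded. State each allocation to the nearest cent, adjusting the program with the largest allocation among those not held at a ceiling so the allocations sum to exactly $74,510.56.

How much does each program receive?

South Wellness: $28,882.55 · East Housing: $14,300.00 · West Nutrition: $15,528.01 · North Transit: $15,800.00

Total clients served = 3,498.
Proportional shares (ignoring caps): South Wellness 27,456.8644; East Housing 16,806.4128; West Nutrition 14,761.5260; North Transit 15,485.7568.
Capped: East Housing ($14,300.00); balance $60,210.56 reallocated over remaining clients served 2,709.
Capped: North Transit ($15,800.00); balance $44,410.56 reallocated over remaining clients served 1,982.
Shares after redistribution: South Wellness 28,882.5489 → $28,882.55; West Nutrition 15,528.0111 → $15,528.01.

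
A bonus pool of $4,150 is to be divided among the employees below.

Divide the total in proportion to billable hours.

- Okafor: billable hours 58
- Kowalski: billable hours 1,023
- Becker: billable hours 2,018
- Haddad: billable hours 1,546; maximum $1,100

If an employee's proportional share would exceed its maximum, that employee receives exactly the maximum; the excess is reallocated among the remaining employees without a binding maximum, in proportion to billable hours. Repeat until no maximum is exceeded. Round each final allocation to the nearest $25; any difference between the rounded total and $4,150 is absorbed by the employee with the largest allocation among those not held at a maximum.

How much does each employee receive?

Okafor: $50 · Kowalski: $1,000 · Becker: $2,000 · Haddad: $1,100

Sum of billable hours: 4,645.
Pro-rata shares before constraints: Okafor 51.82; Kowalski 913.98; Becker 1,802.95; Haddad 1,381.25.
Held at cap: Haddad ($1,100); balance $3,050 reallocated over remaining billable hours 3,099.
Shares after redistribution: Okafor 57.08 → $50; Kowalski 1,006.82 → $1,000; Becker 1,986.09 → $1,975.
Rounding difference +$25 applied to Becker → $2,000.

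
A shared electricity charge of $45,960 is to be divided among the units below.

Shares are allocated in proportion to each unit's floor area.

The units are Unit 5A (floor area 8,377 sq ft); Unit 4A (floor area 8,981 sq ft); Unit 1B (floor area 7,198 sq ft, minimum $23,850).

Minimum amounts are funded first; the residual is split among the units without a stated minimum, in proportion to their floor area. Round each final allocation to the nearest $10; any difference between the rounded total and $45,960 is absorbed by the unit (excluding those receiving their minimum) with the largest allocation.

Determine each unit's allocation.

Unit 5A: $10,670 | Unit 4A: $11,440 | Unit 1B: $23,850

Fund the minimums — Unit 1B $23,850. Remaining pool $22,110.
Remaining pool split over remaining floor area 17,358: Unit 5A 10,670.32 → $10,670; Unit 4A 11,439.68 → $11,440.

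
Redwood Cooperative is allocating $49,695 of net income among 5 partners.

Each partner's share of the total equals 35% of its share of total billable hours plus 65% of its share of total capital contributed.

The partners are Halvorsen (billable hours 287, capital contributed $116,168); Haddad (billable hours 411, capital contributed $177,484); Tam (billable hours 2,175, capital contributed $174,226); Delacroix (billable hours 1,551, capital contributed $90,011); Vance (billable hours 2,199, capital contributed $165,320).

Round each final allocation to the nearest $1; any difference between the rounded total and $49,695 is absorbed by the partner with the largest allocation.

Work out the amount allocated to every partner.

Halvorsen: $5,942 | Haddad: $9,007 | Tam: $13,493 | Delacroix: $8,094 | Vance: $13,159

Billable hours total 6,623; capital contributed total 723,209.
Blended shares (35% billable hours + 65% capital contributed): Halvorsen 0.1196; Haddad 0.1812; Tam 0.2715; Delacroix 0.1629; Vance 0.2648.
Proportional shares: Halvorsen 5,942.30; Haddad 9,006.59; Tam 13,493.67; Delacroix 8,093.51; Vance 13,158.92.
After rounding ($1): Halvorsen $5,942; Haddad $9,007; Tam $13,494; Delacroix $8,094; Vance $13,159. Sum = $49,696.
Difference $49,695 − $49,696 = −$1 applied to largest allocation (Tam): Tam becomes $13,493.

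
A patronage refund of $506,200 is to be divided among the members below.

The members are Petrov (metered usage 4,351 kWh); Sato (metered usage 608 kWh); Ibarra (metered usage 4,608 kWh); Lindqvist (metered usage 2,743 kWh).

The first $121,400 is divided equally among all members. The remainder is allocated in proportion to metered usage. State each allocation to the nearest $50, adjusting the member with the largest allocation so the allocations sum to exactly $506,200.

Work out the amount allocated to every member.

Petrov: $166,350 · Sato: $49,350 · Ibarra: $174,400 · Lindqvist: $116,100

Equal tier: $121,400 ÷ 4 = $30,350 apiece.
Remainder $384,800 by metered usage (total 12,310): Petrov 136,008.51 → $136,000; Sato 19,005.56 → $19,000; Ibarra 144,042.11 → $144,050; Lindqvist 85,743.82 → $85,750.
Totals: Petrov $30,350 + $136,000 = $166,350; Sato $30,350 + $19,000 = $49,350; Ibarra $30,350 + $144,050 = $174,400; Lindqvist $30,350 + $85,750 = $116,100.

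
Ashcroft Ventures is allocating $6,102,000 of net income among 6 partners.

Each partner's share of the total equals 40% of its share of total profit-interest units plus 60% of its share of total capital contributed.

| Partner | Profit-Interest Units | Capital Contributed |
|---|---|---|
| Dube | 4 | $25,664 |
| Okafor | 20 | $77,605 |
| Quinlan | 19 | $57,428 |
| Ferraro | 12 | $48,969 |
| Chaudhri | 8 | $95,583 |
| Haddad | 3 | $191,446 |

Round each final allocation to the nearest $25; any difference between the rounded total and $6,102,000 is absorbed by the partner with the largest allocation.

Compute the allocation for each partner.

Profit-interest units total 66; capital contributed total 496,695.
Combined weights (40% profit-interest units + 60% capital contributed): Dube 0.0552; Okafor 0.2150; Quinlan 0.1845; Ferraro 0.1319; Chaudhri 0.1639; Haddad 0.2494.
Unrounded shares: Dube 337,099.78; Okafor 1,311,672.37; Quinlan 1,125,963.40; Ferraro 804,738.35; Chaudhri 1,000,408.61; Haddad 1,522,117.49.
After rounding ($25): Dube $337,100; Okafor $1,311,675; Quinlan $1,125,975; Ferraro $804,750; Chaudhri $1,000,400; Haddad $1,522,125. Sum = $6,102,025.
Difference $6,102,000 − $6,102,025 = −$25 applied to largest allocation (Haddad): Haddad becomes $1,522,100.

Dube: $337,100 · Okafor: $1,311,675 · Quinlan: $1,125,975 · Ferraro: $804,750 · Chaudhri: $1,000,400 · Haddad: $1,522,100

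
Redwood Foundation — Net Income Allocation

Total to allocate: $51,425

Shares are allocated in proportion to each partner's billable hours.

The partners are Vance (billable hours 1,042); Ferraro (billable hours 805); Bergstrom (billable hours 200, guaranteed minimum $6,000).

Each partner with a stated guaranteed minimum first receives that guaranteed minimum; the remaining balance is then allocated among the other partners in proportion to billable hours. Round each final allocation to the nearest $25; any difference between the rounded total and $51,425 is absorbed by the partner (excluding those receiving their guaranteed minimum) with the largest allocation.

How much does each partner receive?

Guaranteed amounts: Bergstrom $6,000. Remaining pool $45,425.
Remaining pool split over remaining billable hours 1,847: Vance 25,626.88 → $25,625; Ferraro 19,798.12 → $19,800.

Vance: $25,625; Ferraro: $19,800; Bergstrom: $6,000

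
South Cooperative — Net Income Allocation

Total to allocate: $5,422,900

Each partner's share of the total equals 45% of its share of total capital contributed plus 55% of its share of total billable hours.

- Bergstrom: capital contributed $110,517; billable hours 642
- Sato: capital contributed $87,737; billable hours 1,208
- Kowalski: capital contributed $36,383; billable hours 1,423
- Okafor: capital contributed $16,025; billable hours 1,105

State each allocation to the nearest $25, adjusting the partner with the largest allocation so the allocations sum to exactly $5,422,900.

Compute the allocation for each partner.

Capital contributed total 250,662; billable hours total 4,378.
Composite weights (45% capital contributed + 55% billable hours): Bergstrom 0.2791; Sato 0.3093; Kowalski 0.2441; Okafor 0.1676.
Proportional shares: Bergstrom 1,513,306.28; Sato 1,677,131.11; Kowalski 1,323,650.10; Okafor 908,812.51.
At nearest $25: Bergstrom $1,513,300; Sato $1,677,125; Kowalski $1,323,650; Okafor $908,825. Sum = $5,422,900.
Sum already equals the total — no adjustment.

Bergstrom: $1,513,300; Sato: $1,677,125; Kowalski: $1,323,650; Okafor: $908,825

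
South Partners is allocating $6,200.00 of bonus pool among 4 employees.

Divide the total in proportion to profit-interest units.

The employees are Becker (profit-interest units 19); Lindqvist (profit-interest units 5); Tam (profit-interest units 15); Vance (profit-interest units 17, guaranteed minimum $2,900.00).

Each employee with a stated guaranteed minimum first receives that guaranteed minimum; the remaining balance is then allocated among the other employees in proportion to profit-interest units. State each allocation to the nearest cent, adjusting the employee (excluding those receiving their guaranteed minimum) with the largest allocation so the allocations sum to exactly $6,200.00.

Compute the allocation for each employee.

Becker: $1,607.69; Lindqvist: $423.08; Tam: $1,269.23; Vance: $2,900.00

Minimums first: Vance $2,900.00. Remaining pool $3,300.00.
Remaining pool split over remaining profit-interest units 39: Becker 1,607.6923 → $1,607.69; Lindqvist 423.0769 → $423.08; Tam 1,269.2308 → $1,269.23.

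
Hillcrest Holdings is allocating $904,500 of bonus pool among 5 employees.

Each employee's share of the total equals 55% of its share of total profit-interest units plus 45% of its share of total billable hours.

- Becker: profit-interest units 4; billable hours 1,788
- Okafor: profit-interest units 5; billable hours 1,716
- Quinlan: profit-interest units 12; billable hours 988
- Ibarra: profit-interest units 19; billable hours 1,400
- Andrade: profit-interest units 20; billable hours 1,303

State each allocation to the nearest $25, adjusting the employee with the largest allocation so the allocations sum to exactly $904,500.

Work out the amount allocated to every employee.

Totals — profit-interest units 60, billable hours 7,195.
Blended shares (55% profit-interest units + 45% billable hours): Becker 0.1485; Okafor 0.1532; Quinlan 0.1718; Ibarra 0.2617; Andrade 0.2648.
Proportional shares: Becker 134,313.12; Okafor 138,531.29; Quinlan 155,386.69; Ibarra 236,732.50; Andrade 239,536.41.
Rounded to nearest $25: Becker $134,325; Okafor $138,525; Quinlan $155,375; Ibarra $236,725; Andrade $239,525. Sum = $904,475.
Difference $904,500 − $904,475 = +$25 applied to largest allocation (Andrade): Andrade becomes $239,550.

Becker: $134,325 · Okafor: $138,525 · Quinlan: $155,375 · Ibarra: $236,725 · Andrade: $239,550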